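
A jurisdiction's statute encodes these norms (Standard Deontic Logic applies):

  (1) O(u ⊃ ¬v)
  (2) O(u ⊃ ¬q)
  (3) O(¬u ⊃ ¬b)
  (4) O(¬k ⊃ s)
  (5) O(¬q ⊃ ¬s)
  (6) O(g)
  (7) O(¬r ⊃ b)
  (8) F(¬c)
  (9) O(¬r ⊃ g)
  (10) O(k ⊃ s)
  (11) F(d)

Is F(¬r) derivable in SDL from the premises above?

Yes

Premises 10 and 4 cover both cases: O(k ⊃ s) and O(¬k ⊃ s). Since k ∨ ¬k is a tautology, O(s) follows.
The contrapositive of premise 5 (O(¬q ⊃ ¬s)) is O(s ⊃ q), and O(s) is already established, so O(q).
Premise 2 is O(u ⊃ ¬q); contrapositively O(q ⊃ ¬u). Since O(q) holds, K gives O(¬u).
Applying K to premise 3 (O(¬u ⊃ ¬b)) and O(¬u) yields O(¬b).
Premise 7 is O(¬r ⊃ b); contrapositively O(¬b ⊃ r). Since O(¬b) holds, K gives O(r).
Premises 1, 6, 8, 9, 11 do not contribute to this derivation.
So O(r) holds, i.e. F(¬r). The claim follows.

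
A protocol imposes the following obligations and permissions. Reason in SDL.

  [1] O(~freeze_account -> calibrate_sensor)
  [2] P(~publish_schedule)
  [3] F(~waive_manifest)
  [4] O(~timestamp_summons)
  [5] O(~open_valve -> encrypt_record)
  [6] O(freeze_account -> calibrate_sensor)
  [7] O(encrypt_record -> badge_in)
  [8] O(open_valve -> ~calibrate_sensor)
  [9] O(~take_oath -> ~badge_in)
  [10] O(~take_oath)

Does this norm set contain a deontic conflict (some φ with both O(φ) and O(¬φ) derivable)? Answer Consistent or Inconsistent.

Inconsistent

Premises 6 and 1 are O(freeze_account -> calibrate_sensor) and O(~freeze_account -> calibrate_sensor); every ideal world satisfies freeze_account or ~freeze_account, so in either case calibrate_sensor holds — hence O(calibrate_sensor).
The contrapositive of premise 8 (O(open_valve -> ~calibrate_sensor)) is O(calibrate_sensor -> ~open_valve), and O(calibrate_sensor) is already established, so O(~open_valve).
From O(~open_valve) and premise 5, O(~open_valve -> encrypt_record), we obtain O(encrypt_record).
From O(encrypt_record) and premise 7, O(encrypt_record -> badge_in), we obtain O(badge_in).
Premise 9, O(~take_oath -> ~badge_in), contraposes to O(badge_in -> take_oath); with O(badge_in) we get O(take_oath).
However, premise 10 gives O(~take_oath).
We now have both O(take_oath) and O(~take_oath) — take_oath is simultaneously obligatory and forbidden, violating the D-axiom.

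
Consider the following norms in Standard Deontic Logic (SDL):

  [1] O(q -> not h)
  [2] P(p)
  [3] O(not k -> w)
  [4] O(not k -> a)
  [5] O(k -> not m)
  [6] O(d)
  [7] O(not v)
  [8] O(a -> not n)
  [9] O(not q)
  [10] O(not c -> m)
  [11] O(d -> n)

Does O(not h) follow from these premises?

Premise 1 is O(q -> not h), but O(q) is not derivable from the premises, so it does not yield O(not h).
No other premise forces O(not h). An ideal world satisfying every premise can still have not h false, so O(not h) is not derivable.

No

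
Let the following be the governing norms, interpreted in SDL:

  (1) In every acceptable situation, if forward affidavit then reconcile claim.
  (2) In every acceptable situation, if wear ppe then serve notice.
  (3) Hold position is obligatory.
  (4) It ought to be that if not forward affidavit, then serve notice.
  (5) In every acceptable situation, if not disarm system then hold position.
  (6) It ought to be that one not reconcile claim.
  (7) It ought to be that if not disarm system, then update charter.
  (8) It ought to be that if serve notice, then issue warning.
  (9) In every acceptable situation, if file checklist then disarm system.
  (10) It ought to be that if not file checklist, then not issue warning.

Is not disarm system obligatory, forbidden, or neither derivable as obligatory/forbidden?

Premise 6 gives O(¬reconcile_claim).
Premise 1, O(forward_affidavit → reconcile_claim), contraposes to O(¬reconcile_claim → ¬forward_affidavit); with O(¬reconcile_claim) we get O(¬forward_affidavit).
From O(¬forward_affidavit) and premise 4, O(¬forward_affidavit → serve_notice), we obtain O(serve_notice).
Applying K to premise 8 (O(serve_notice → issue_warning)) and O(serve_notice) yields O(issue_warning).
Premise 10 is O(¬file_checklist → ¬issue_warning); contrapositively O(issue_warning → file_checklist). Since O(issue_warning) holds, K gives O(file_checklist).
Premise 9 is O(file_checklist → disarm_system); since O(file_checklist), deontic closure gives O(disarm_system).
Premises 2, 3, 5, 7 do not contribute to this derivation.
Thus O(disarm_system), which is F(¬disarm_system): ¬disarm_system is forbidden.

Forbidden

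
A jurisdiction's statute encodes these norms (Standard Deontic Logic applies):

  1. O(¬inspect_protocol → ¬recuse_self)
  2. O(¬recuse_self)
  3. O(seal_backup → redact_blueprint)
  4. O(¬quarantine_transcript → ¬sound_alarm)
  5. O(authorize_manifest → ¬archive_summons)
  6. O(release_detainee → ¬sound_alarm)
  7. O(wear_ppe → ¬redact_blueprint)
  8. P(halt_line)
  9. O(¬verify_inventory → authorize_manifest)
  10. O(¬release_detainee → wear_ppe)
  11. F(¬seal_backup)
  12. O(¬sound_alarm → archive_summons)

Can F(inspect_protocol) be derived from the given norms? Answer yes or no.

No

Premise 1 is O(¬inspect_protocol → ¬recuse_self); even if O(¬recuse_self) held, inferring O(¬inspect_protocol) would be affirming the consequent — invalid.
No other premise forces O(¬inspect_protocol). An ideal world satisfying every premise can still have inspect_protocol true, so F(inspect_protocol) is not derivable.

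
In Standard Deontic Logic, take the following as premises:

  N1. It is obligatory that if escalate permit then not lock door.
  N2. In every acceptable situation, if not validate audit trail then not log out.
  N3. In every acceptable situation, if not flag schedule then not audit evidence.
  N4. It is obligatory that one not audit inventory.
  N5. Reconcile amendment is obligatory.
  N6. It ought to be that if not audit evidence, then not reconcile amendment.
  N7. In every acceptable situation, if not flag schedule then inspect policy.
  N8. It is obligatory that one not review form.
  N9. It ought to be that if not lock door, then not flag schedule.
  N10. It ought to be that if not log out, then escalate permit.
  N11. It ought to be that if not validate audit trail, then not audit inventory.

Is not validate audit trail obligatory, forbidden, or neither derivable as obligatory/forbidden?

Forbidden

Premise 5 gives O(reconcile_amendment).
The contrapositive of premise 6 (O(¬audit_evidence → ¬reconcile_amendment)) is O(reconcile_amendment → audit_evidence), and O(reconcile_amendment) is already established, so O(audit_evidence).
Premise 3 is O(¬flag_schedule → ¬audit_evidence); contrapositively O(audit_evidence → flag_schedule). Since O(audit_evidence) holds, K gives O(flag_schedule).
Premise 9, O(¬lock_door → ¬flag_schedule), contraposes to O(flag_schedule → lock_door); with O(flag_schedule) we get O(lock_door).
Premise 1, O(escalate_permit → ¬lock_door), contraposes to O(lock_door → ¬escalate_permit); with O(lock_door) we get O(¬escalate_permit).
Premise 10 is O(¬log_out → escalate_permit); contrapositively O(¬escalate_permit → log_out). Since O(¬escalate_permit) holds, K gives O(log_out).
The contrapositive of premise 2 (O(¬validate_audit_trail → ¬log_out)) is O(log_out → validate_audit_trail), and O(log_out) is already established, so O(validate_audit_trail).
Premises 4, 7, 8, 11 do not contribute to this derivation.
Thus O(validate_audit_trail), which is F(¬validate_audit_trail): ¬validate_audit_trail is forbidden.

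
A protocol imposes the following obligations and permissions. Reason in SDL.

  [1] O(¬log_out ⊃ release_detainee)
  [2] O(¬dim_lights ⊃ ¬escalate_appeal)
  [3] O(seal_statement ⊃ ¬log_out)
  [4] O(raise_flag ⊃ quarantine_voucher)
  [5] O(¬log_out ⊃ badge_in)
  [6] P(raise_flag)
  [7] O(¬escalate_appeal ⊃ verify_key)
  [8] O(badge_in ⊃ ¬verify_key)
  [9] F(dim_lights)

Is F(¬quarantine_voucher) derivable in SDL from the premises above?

No

Premise 4 is O(raise_flag ⊃ quarantine_voucher), but O(raise_flag) is not derivable from the premises (the permission P(raise_flag) asserts only ¬O(¬raise_flag), not O(raise_flag)), so it does not yield O(quarantine_voucher).
No other premise forces O(quarantine_voucher). An ideal world satisfying every premise can still have ¬quarantine_voucher true, so F(¬quarantine_voucher) is not derivable.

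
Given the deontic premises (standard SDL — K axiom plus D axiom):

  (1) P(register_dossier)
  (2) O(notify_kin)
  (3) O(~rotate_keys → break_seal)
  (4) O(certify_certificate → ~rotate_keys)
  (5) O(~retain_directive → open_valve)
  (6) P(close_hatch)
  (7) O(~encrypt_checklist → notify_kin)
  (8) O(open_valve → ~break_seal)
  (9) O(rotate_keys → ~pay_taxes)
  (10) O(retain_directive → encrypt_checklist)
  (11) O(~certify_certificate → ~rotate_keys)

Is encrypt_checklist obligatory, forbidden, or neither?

Obligatory

Premises 4 and 11 are O(certify_certificate → ~rotate_keys) and O(~certify_certificate → ~rotate_keys); every ideal world satisfies certify_certificate or ~certify_certificate, so in either case ~rotate_keys holds — hence O(~rotate_keys).
Applying K to premise 3 (O(~rotate_keys → break_seal)) and O(~rotate_keys) yields O(break_seal).
The contrapositive of premise 8 (O(open_valve → ~break_seal)) is O(break_seal → ~open_valve), and O(break_seal) is already established, so O(~open_valve).
Premise 5, O(~retain_directive → open_valve), contraposes to O(~open_valve → retain_directive); with O(~open_valve) we get O(retain_directive).
Premise 10 is O(retain_directive → encrypt_checklist); since O(retain_directive), deontic closure gives O(encrypt_checklist).
Premises 1, 2, 6, 7, 9 do not contribute to this derivation.
Hence encrypt_checklist is obligatory.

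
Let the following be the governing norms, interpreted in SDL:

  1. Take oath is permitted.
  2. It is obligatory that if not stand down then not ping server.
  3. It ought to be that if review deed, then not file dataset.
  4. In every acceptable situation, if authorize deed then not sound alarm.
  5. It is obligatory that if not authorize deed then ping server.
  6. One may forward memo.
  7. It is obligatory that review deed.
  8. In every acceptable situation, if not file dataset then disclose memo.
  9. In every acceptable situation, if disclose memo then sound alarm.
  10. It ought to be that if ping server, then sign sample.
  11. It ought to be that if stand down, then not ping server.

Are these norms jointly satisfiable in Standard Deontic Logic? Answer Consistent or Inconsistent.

Premises 11 and 2 cover both cases: O(stand_down → ¬ping_server) and O(¬stand_down → ¬ping_server). Since stand_down ∨ ¬stand_down is a tautology, O(¬ping_server) follows.
The contrapositive of premise 5 (O(¬authorize_deed → ping_server)) is O(¬ping_server → authorize_deed), and O(¬ping_server) is already established, so O(authorize_deed).
From O(authorize_deed) and premise 4, O(authorize_deed → ¬sound_alarm), we obtain O(¬sound_alarm).
The contrapositive of premise 9 (O(disclose_memo → sound_alarm)) is O(¬sound_alarm → ¬disclose_memo), and O(¬sound_alarm) is already established, so O(¬disclose_memo).
The contrapositive of premise 8 (O(¬file_dataset → disclose_memo)) is O(¬disclose_memo → file_dataset), and O(¬disclose_memo) is already established, so O(file_dataset).
Premise 3, O(review_deed → ¬file_dataset), contraposes to O(file_dataset → ¬review_deed); with O(file_dataset) we get O(¬review_deed).
But premise 7 directly asserts O(review_deed).
We now have both O(¬review_deed) and O(review_deed) — review_deed is simultaneously obligatory and forbidden, violating the D-axiom.

Inconsistent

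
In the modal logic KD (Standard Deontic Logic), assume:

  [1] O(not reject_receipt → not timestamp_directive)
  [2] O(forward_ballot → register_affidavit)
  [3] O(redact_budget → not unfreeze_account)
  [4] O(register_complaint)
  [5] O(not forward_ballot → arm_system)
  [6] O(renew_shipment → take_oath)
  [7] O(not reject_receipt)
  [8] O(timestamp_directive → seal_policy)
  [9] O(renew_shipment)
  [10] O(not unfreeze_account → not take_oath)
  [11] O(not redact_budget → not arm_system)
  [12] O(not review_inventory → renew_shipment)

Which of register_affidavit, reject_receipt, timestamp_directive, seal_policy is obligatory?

register_affidavit

Premise 9 gives O(renew_shipment).
Premise 6 is O(renew_shipment → take_oath); since O(renew_shipment), deontic closure gives O(take_oath).
The contrapositive of premise 10 (O(not unfreeze_account → not take_oath)) is O(take_oath → unfreeze_account), and O(take_oath) is already established, so O(unfreeze_account).
Premise 3 is O(redact_budget → not unfreeze_account); contrapositively O(unfreeze_account → not redact_budget). Since O(unfreeze_account) holds, K gives O(not redact_budget).
With premise 11, O(not redact_budget → not arm_system), the K-axiom yields O(not arm_system).
The contrapositive of premise 5 (O(not forward_ballot → arm_system)) is O(not arm_system → forward_ballot), and O(not arm_system) is already established, so O(forward_ballot).
From O(forward_ballot) and premise 2, O(forward_ballot → register_affidavit), we obtain O(register_affidavit).
So O(register_affidavit) holds — register_affidavit is obligatory. None of the other listed options is made obligatory by any chain of premises.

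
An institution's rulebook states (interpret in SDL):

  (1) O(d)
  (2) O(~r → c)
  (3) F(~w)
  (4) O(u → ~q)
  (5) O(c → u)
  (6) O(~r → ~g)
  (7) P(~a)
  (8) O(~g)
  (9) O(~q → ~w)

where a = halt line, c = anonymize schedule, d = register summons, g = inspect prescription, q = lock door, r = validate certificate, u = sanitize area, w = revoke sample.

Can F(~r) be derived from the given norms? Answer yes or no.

Yes

Premise 3 is F(~w), i.e. O(w).
Premise 9 is O(~q → ~w); contrapositively O(w → q). Since O(w) holds, K gives O(q).
Premise 4, O(u → ~q), contraposes to O(q → ~u); with O(q) we get O(~u).
Premise 5 is O(c → u); contrapositively O(~u → ~c). Since O(~u) holds, K gives O(~c).
The contrapositive of premise 2 (O(~r → c)) is O(~c → r), and O(~c) is already established, so O(r).
Premises 1, 6, 7, 8 do not contribute to this derivation.
So O(r) holds, i.e. F(~r). The claim follows.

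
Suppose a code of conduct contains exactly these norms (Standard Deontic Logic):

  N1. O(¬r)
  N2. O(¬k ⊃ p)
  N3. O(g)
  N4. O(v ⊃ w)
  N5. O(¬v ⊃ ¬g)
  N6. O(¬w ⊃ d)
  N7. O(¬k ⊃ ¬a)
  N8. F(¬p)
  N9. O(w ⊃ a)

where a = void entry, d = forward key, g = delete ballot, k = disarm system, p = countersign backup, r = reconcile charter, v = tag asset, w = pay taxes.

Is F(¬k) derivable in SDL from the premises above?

Premise 3 states O(g) outright.
The contrapositive of premise 5 (O(¬v ⊃ ¬g)) is O(g ⊃ v), and O(g) is already established, so O(v).
With premise 4, O(v ⊃ w), the K-axiom yields O(w).
From O(w) and premise 9, O(w ⊃ a), we obtain O(a).
Premise 7 is O(¬k ⊃ ¬a); contrapositively O(a ⊃ k). Since O(a) holds, K gives O(k).
Premises 1, 2, 6, 8 do not contribute to this derivation.
So O(k) holds, i.e. F(¬k). The claim follows.

Yes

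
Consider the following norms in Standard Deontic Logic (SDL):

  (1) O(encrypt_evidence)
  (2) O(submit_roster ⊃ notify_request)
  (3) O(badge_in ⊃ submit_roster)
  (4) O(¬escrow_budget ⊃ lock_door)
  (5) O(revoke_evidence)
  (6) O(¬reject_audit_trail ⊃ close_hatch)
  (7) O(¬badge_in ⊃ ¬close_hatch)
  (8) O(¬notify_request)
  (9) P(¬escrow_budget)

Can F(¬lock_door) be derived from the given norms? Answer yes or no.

No

Premise 4 is O(¬escrow_budget ⊃ lock_door), but O(¬escrow_budget) is not derivable from the premises (the permission P(¬escrow_budget) asserts only ¬O(escrow_budget), not O(¬escrow_budget)), so it does not yield O(lock_door).
No other premise forces O(lock_door). An ideal world satisfying every premise can still have ¬lock_door true, so F(¬lock_door) is not derivable.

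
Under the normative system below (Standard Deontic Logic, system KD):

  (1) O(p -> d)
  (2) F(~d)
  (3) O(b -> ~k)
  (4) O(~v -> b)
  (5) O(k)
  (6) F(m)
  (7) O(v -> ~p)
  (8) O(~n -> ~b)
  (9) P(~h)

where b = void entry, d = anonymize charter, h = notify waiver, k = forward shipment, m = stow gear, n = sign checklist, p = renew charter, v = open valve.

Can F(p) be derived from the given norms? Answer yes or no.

Premise 5 gives O(k).
Premise 3 is O(b -> ~k); contrapositively O(k -> ~b). Since O(k) holds, K gives O(~b).
The contrapositive of premise 4 (O(~v -> b)) is O(~b -> v), and O(~b) is already established, so O(v).
With premise 7, O(v -> ~p), the K-axiom yields O(~p).
Premises 1, 2, 6, 8, 9 do not contribute to this derivation.
So O(~p) holds, i.e. F(p). The claim follows.

Yes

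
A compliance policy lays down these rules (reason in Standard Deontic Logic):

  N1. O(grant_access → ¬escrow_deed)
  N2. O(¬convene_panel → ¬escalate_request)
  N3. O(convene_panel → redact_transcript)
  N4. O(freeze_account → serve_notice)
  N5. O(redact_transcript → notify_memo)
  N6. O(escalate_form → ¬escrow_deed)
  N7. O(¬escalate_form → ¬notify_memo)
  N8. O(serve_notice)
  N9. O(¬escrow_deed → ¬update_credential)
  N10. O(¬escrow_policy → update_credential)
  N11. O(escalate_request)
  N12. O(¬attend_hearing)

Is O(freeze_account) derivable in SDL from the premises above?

No

Premise 4 is O(freeze_account → serve_notice); even if O(serve_notice) held, inferring O(freeze_account) would be affirming the consequent — invalid.
No other premise forces O(freeze_account). An ideal world satisfying every premise can still have freeze_account false, so O(freeze_account) is not derivable.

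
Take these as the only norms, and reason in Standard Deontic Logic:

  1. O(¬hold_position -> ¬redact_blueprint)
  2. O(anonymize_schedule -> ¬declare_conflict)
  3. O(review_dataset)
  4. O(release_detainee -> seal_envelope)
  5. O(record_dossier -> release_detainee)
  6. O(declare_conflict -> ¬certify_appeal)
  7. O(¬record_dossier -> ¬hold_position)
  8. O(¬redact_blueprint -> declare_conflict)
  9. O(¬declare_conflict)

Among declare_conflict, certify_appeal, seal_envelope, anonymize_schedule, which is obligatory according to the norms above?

seal_envelope

Premise 9 states O(¬declare_conflict) outright.
The contrapositive of premise 8 (O(¬redact_blueprint -> declare_conflict)) is O(¬declare_conflict -> redact_blueprint), and O(¬declare_conflict) is already established, so O(redact_blueprint).
Premise 1 is O(¬hold_position -> ¬redact_blueprint); contrapositively O(redact_blueprint -> hold_position). Since O(redact_blueprint) holds, K gives O(hold_position).
Premise 7 is O(¬record_dossier -> ¬hold_position); contrapositively O(hold_position -> record_dossier). Since O(hold_position) holds, K gives O(record_dossier).
Premise 5 is O(record_dossier -> release_detainee); since O(record_dossier), deontic closure gives O(release_detainee).
With premise 4, O(release_detainee -> seal_envelope), the K-axiom yields O(seal_envelope).
So O(seal_envelope) holds — seal_envelope is obligatory. None of the other listed options is made obligatory by any chain of premises.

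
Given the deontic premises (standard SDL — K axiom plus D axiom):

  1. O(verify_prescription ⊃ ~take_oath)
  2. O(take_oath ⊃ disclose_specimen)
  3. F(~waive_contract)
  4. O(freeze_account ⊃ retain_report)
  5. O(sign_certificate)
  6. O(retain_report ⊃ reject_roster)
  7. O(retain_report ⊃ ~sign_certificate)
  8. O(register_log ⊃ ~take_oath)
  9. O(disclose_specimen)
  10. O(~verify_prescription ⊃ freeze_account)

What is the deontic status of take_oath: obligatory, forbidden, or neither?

Premise 5 gives O(sign_certificate).
The contrapositive of premise 7 (O(retain_report ⊃ ~sign_certificate)) is O(sign_certificate ⊃ ~retain_report), and O(sign_certificate) is already established, so O(~retain_report).
Premise 4 is O(freeze_account ⊃ retain_report); contrapositively O(~retain_report ⊃ ~freeze_account). Since O(~retain_report) holds, K gives O(~freeze_account).
Premise 10, O(~verify_prescription ⊃ freeze_account), contraposes to O(~freeze_account ⊃ verify_prescription); with O(~freeze_account) we get O(verify_prescription).
With premise 1, O(verify_prescription ⊃ ~take_oath), the K-axiom yields O(~take_oath).
Premises 2, 3, 6, 8, 9 do not contribute to this derivation.
Thus O(~take_oath), which is F(take_oath): take_oath is forbidden.

Forbidden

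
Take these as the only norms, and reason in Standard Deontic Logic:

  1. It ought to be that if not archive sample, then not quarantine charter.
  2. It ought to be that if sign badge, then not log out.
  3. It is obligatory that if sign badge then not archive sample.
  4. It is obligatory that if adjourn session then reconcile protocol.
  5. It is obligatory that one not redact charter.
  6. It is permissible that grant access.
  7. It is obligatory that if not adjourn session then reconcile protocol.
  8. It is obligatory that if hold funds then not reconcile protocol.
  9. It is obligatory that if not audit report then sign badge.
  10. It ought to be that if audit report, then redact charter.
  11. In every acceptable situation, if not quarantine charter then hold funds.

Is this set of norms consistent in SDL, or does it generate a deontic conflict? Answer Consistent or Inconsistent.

Inconsistent

Premises 4 and 7 cover both cases: O(adjourn_session → reconcile_protocol) and O(¬adjourn_session → reconcile_protocol). Since adjourn_session ∨ ¬adjourn_session is a tautology, O(reconcile_protocol) follows.
Premise 8 is O(hold_funds → ¬reconcile_protocol); contrapositively O(reconcile_protocol → ¬hold_funds). Since O(reconcile_protocol) holds, K gives O(¬hold_funds).
Premise 11 is O(¬quarantine_charter → hold_funds); contrapositively O(¬hold_funds → quarantine_charter). Since O(¬hold_funds) holds, K gives O(quarantine_charter).
Premise 1, O(¬archive_sample → ¬quarantine_charter), contraposes to O(quarantine_charter → archive_sample); with O(quarantine_charter) we get O(archive_sample).
The contrapositive of premise 3 (O(sign_badge → ¬archive_sample)) is O(archive_sample → ¬sign_badge), and O(archive_sample) is already established, so O(¬sign_badge).
The contrapositive of premise 9 (O(¬audit_report → sign_badge)) is O(¬sign_badge → audit_report), and O(¬sign_badge) is already established, so O(audit_report).
Applying K to premise 10 (O(audit_report → redact_charter)) and O(audit_report) yields O(redact_charter).
However, premise 5 gives O(¬redact_charter).
We now have both O(redact_charter) and O(¬redact_charter) — redact_charter is simultaneously obligatory and forbidden, violating the D-axiom.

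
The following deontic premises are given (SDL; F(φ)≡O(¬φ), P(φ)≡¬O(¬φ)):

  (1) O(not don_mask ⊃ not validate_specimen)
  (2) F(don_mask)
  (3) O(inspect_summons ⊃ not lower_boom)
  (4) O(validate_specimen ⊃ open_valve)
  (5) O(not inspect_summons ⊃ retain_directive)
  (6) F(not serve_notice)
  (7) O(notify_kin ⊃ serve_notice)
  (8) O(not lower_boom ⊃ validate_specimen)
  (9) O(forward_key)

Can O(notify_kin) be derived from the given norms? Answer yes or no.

No

Premise 7 is O(notify_kin ⊃ serve_notice); even if O(serve_notice) held, inferring O(notify_kin) would be affirming the consequent — invalid.
No other premise forces O(notify_kin). An ideal world satisfying every premise can still have notify_kin false, so O(notify_kin) is not derivable.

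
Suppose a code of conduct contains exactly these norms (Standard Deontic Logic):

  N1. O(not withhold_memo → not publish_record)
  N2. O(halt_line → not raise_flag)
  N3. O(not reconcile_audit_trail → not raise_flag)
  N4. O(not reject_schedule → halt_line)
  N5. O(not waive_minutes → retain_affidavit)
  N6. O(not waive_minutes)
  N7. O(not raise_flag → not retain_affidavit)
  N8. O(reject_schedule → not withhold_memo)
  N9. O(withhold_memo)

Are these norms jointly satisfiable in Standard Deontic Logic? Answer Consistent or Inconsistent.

Premise 9 states O(withhold_memo) outright.
Premise 8, O(reject_schedule → not withhold_memo), contraposes to O(withhold_memo → not reject_schedule); with O(withhold_memo) we get O(not reject_schedule).
From O(not reject_schedule) and premise 4, O(not reject_schedule → halt_line), we obtain O(halt_line).
From O(halt_line) and premise 2, O(halt_line → not raise_flag), we obtain O(not raise_flag).
Premise 7 is O(not raise_flag → not retain_affidavit); since O(not raise_flag), deontic closure gives O(not retain_affidavit).
Premise 5 is O(not waive_minutes → retain_affidavit); contrapositively O(not retain_affidavit → waive_minutes). Since O(not retain_affidavit) holds, K gives O(waive_minutes).
But premise 6 directly asserts O(not waive_minutes).
We now have both O(waive_minutes) and O(not waive_minutes) — waive_minutes is simultaneously obligatory and forbidden, violating the D-axiom.

Inconsistent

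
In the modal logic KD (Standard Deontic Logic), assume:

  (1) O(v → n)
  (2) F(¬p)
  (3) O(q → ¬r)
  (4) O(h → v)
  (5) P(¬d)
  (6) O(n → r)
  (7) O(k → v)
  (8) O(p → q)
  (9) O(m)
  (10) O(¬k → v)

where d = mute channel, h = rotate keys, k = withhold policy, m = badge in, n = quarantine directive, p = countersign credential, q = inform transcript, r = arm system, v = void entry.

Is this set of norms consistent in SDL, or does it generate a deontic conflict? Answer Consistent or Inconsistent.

Inconsistent

By case analysis on ¬k: premise 10 gives O(¬k → v) and premise 7 gives O(k → v), so O(v) either way.
Premise 1 is O(v → n); since O(v), deontic closure gives O(n).
With premise 6, O(n → r), the K-axiom yields O(r).
The contrapositive of premise 3 (O(q → ¬r)) is O(r → ¬q), and O(r) is already established, so O(¬q).
Premise 8, O(p → q), contraposes to O(¬q → ¬p); with O(¬q) we get O(¬p).
However, F(¬p) at premise 2 amounts to O(p).
We now have both O(¬p) and O(p) — p is simultaneously obligatory and forbidden, violating the D-axiom.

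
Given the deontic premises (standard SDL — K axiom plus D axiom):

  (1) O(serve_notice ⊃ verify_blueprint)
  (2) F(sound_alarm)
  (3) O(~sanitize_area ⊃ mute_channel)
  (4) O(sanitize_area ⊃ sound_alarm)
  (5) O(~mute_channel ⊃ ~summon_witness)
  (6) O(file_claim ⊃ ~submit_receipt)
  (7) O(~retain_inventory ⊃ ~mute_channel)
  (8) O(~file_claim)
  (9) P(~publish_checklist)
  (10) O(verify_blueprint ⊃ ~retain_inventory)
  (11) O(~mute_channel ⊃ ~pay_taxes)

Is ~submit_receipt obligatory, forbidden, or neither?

Neither

Premise 6 is O(file_claim ⊃ ~submit_receipt), but O(file_claim) is not derivable from the premises, so it does not yield O(~submit_receipt).
No premise or chain of K-axiom applications forces O(~submit_receipt), and none forces O(submit_receipt). So ~submit_receipt is neither obligatory nor forbidden under these norms.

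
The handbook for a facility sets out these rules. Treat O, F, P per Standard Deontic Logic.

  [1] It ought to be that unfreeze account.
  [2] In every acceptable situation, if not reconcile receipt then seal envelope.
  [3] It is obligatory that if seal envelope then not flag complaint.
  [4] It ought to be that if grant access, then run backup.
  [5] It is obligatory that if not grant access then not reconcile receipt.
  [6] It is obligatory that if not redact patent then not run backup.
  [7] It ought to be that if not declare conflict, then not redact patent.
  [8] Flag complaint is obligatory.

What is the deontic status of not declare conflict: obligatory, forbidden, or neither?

Premise 8 states O(flag_complaint) outright.
Premise 3 is O(seal_envelope → ¬flag_complaint); contrapositively O(flag_complaint → ¬seal_envelope). Since O(flag_complaint) holds, K gives O(¬seal_envelope).
The contrapositive of premise 2 (O(¬reconcile_receipt → seal_envelope)) is O(¬seal_envelope → reconcile_receipt), and O(¬seal_envelope) is already established, so O(reconcile_receipt).
Premise 5 is O(¬grant_access → ¬reconcile_receipt); contrapositively O(reconcile_receipt → grant_access). Since O(reconcile_receipt) holds, K gives O(grant_access).
With premise 4, O(grant_access → run_backup), the K-axiom yields O(run_backup).
Premise 6 is O(¬redact_patent → ¬run_backup); contrapositively O(run_backup → redact_patent). Since O(run_backup) holds, K gives O(redact_patent).
Premise 7, O(¬declare_conflict → ¬redact_patent), contraposes to O(redact_patent → declare_conflict); with O(redact_patent) we get O(declare_conflict).
Premise 1 does not contribute to this derivation.
Thus O(declare_conflict), which is F(¬declare_conflict): ¬declare_conflict is forbidden.

Forbidden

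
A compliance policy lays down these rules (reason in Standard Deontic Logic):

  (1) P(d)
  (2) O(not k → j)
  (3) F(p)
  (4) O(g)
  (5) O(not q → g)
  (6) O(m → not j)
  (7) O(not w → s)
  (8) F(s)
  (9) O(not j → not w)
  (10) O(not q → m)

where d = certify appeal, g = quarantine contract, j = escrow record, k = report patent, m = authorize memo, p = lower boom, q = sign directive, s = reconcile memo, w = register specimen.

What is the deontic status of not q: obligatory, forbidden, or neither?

Forbidden

Premise 8 is F(s), i.e. O(not s).
Premise 7, O(not w → s), contraposes to O(not s → w); with O(not s) we get O(w).
Premise 9 is O(not j → not w); contrapositively O(w → j). Since O(w) holds, K gives O(j).
The contrapositive of premise 6 (O(m → not j)) is O(j → not m), and O(j) is already established, so O(not m).
The contrapositive of premise 10 (O(not q → m)) is O(not m → q), and O(not m) is already established, so O(q).
Premises 1, 2, 3, 4, 5 do not contribute to this derivation.
Thus O(q), which is F(not q): not q is forbidden.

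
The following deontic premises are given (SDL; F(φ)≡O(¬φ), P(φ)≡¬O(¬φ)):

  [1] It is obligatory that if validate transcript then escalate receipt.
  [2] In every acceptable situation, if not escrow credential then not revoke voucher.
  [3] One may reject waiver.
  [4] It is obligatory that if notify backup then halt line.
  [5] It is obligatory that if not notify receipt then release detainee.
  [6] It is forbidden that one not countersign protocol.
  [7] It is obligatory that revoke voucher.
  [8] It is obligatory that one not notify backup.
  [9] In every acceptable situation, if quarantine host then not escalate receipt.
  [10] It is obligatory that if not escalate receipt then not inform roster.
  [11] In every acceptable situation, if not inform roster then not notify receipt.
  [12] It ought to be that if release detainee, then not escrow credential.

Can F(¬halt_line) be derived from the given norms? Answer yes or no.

No

Premise 4 is O(notify_backup → halt_line), but O(notify_backup) is not derivable from the premises, so it does not yield O(halt_line).
No other premise forces O(halt_line). An ideal world satisfying every premise can still have ¬halt_line true, so F(¬halt_line) is not derivable.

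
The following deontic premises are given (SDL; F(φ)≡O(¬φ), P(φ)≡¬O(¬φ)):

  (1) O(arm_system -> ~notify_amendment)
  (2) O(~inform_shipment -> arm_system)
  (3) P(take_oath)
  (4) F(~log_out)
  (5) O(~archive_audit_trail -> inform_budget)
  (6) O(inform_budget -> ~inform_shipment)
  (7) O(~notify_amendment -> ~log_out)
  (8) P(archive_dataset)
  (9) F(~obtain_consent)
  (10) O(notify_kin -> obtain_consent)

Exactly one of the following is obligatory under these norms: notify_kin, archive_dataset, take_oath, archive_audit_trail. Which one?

Premise 4 is F(~log_out), i.e. O(log_out).
Premise 7, O(~notify_amendment -> ~log_out), contraposes to O(log_out -> notify_amendment); with O(log_out) we get O(notify_amendment).
Premise 1, O(arm_system -> ~notify_amendment), contraposes to O(notify_amendment -> ~arm_system); with O(notify_amendment) we get O(~arm_system).
Premise 2 is O(~inform_shipment -> arm_system); contrapositively O(~arm_system -> inform_shipment). Since O(~arm_system) holds, K gives O(inform_shipment).
Premise 6 is O(inform_budget -> ~inform_shipment); contrapositively O(inform_shipment -> ~inform_budget). Since O(inform_shipment) holds, K gives O(~inform_budget).
The contrapositive of premise 5 (O(~archive_audit_trail -> inform_budget)) is O(~inform_budget -> archive_audit_trail), and O(~inform_budget) is already established, so O(archive_audit_trail).
So O(archive_audit_trail) holds — archive_audit_trail is obligatory. None of the other listed options is made obligatory by any chain of premises.

archive_audit_trail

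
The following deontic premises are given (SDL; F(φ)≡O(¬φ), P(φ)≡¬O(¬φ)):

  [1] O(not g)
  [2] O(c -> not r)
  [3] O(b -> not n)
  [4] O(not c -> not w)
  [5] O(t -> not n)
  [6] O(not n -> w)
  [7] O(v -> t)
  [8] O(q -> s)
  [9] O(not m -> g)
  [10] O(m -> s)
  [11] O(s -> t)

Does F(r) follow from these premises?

Yes

Premise 1 gives O(not g).
Premise 9, O(not m -> g), contraposes to O(not g -> m); with O(not g) we get O(m).
From O(m) and premise 10, O(m -> s), we obtain O(s).
Premise 11 is O(s -> t); since O(s), deontic closure gives O(t).
Applying K to premise 5 (O(t -> not n)) and O(t) yields O(not n).
Premise 6 is O(not n -> w); since O(not n), deontic closure gives O(w).
Premise 4, O(not c -> not w), contraposes to O(w -> c); with O(w) we get O(c).
Premise 2 is O(c -> not r); since O(c), deontic closure gives O(not r).
Premises 3, 7, 8 do not contribute to this derivation.
So O(not r) holds, i.e. F(r). The claim follows.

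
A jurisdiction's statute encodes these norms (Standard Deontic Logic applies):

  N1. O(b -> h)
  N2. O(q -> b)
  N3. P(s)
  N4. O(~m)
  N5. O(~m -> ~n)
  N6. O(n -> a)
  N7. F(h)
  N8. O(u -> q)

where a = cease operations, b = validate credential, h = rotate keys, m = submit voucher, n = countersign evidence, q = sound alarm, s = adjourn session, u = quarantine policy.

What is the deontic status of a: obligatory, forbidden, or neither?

Neither

Premise 6 is O(n -> a), but O(n) is not derivable from the premises, so it does not yield O(a).
No premise or chain of K-axiom applications forces O(a), and none forces O(~a). So a is neither obligatory nor forbidden under these norms.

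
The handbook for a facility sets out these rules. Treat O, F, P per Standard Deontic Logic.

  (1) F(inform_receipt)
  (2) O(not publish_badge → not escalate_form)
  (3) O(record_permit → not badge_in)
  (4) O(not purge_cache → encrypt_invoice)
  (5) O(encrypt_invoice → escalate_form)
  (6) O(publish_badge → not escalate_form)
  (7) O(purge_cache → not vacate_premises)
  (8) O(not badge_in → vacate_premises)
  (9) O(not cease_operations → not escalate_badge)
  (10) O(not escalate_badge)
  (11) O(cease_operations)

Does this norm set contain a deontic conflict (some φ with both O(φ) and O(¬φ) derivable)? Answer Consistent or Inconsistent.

Consistent

Premise 9 is O(not cease_operations → not escalate_badge); even if O(not escalate_badge) held, inferring O(not cease_operations) would be affirming the consequent — invalid.
So O(not cease_operations) is not derivable, and the apparent clash with O(cease_operations) does not arise.
A world satisfying every obligation exists (e.g. badge_in=true, cease_operations=true, encrypt_invoice=false, escalate_badge=false, escalate_form=false, inform_receipt=false, publish_badge=false, purge_cache=true, record_permit=false, vacate_premises=false); no atom is both obligatory and forbidden, so the set is consistent.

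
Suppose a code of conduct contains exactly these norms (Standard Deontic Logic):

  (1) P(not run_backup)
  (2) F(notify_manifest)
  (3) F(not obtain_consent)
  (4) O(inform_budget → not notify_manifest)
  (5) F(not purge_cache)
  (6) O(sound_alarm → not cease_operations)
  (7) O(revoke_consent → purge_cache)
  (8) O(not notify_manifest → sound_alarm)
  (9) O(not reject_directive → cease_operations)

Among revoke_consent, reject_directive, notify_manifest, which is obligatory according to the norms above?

reject_directive

Premise 2 is F(notify_manifest), i.e. O(not notify_manifest).
With premise 8, O(not notify_manifest → sound_alarm), the K-axiom yields O(sound_alarm).
With premise 6, O(sound_alarm → not cease_operations), the K-axiom yields O(not cease_operations).
The contrapositive of premise 9 (O(not reject_directive → cease_operations)) is O(not cease_operations → reject_directive), and O(not cease_operations) is already established, so O(reject_directive).
So O(reject_directive) holds — reject_directive is obligatory. None of the other listed options is made obligatory by any chain of premises.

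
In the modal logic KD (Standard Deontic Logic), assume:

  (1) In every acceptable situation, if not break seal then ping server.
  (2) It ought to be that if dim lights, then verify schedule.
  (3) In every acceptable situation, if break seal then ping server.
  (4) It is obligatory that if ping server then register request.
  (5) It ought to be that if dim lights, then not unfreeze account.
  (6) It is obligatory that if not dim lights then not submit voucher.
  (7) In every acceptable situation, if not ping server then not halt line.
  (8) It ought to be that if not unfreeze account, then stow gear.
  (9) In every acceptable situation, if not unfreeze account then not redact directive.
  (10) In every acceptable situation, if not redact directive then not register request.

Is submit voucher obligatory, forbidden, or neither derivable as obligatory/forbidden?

Premises 3 and 1 are O(break_seal → ping_server) and O(¬break_seal → ping_server); every ideal world satisfies break_seal or ¬break_seal, so in either case ping_server holds — hence O(ping_server).
Applying K to premise 4 (O(ping_server → register_request)) and O(ping_server) yields O(register_request).
Premise 10, O(¬redact_directive → ¬register_request), contraposes to O(register_request → redact_directive); with O(register_request) we get O(redact_directive).
Premise 9 is O(¬unfreeze_account → ¬redact_directive); contrapositively O(redact_directive → unfreeze_account). Since O(redact_directive) holds, K gives O(unfreeze_account).
The contrapositive of premise 5 (O(dim_lights → ¬unfreeze_account)) is O(unfreeze_account → ¬dim_lights), and O(unfreeze_account) is already established, so O(¬dim_lights).
Applying K to premise 6 (O(¬dim_lights → ¬submit_voucher)) and O(¬dim_lights) yields O(¬submit_voucher).
Premises 2, 7, 8 do not contribute to this derivation.
Thus O(¬submit_voucher), which is F(submit_voucher): submit_voucher is forbidden.

Forbidden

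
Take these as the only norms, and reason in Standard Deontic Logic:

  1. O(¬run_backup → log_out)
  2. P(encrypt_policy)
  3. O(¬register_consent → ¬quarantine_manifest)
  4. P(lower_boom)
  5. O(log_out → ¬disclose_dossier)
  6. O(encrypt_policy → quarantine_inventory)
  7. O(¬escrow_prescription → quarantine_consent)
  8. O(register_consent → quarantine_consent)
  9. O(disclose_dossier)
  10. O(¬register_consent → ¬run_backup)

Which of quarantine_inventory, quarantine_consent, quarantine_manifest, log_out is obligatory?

quarantine_consent

Premise 9 gives O(disclose_dossier).
Premise 5 is O(log_out → ¬disclose_dossier); contrapositively O(disclose_dossier → ¬log_out). Since O(disclose_dossier) holds, K gives O(¬log_out).
Premise 1, O(¬run_backup → log_out), contraposes to O(¬log_out → run_backup); with O(¬log_out) we get O(run_backup).
Premise 10, O(¬register_consent → ¬run_backup), contraposes to O(run_backup → register_consent); with O(run_backup) we get O(register_consent).
Premise 8 is O(register_consent → quarantine_consent); since O(register_consent), deontic closure gives O(quarantine_consent).
So O(quarantine_consent) holds — quarantine_consent is obligatory. None of the other listed options is made obligatory by any chain of premises.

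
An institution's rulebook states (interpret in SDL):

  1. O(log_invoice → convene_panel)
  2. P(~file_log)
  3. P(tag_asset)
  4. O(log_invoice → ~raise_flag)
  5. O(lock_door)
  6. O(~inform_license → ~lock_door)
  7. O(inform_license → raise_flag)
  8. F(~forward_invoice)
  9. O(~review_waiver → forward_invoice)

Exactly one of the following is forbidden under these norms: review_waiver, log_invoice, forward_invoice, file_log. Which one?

log_invoice

Premise 5 gives O(lock_door).
Premise 6 is O(~inform_license → ~lock_door); contrapositively O(lock_door → inform_license). Since O(lock_door) holds, K gives O(inform_license).
From O(inform_license) and premise 7, O(inform_license → raise_flag), we obtain O(raise_flag).
The contrapositive of premise 4 (O(log_invoice → ~raise_flag)) is O(raise_flag → ~log_invoice), and O(raise_flag) is already established, so O(~log_invoice).
So O(~log_invoice) holds, i.e. log_invoice is forbidden. None of the other listed options is forbidden under the premises.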